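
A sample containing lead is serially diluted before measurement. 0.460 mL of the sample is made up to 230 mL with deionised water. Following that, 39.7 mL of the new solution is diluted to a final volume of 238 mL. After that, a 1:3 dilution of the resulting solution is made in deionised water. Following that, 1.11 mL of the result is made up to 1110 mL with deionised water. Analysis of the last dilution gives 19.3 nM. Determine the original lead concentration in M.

Overall dilution factor = 500 × 5.995 × 3 × 1000 = 8.99 × 10⁶.
Original = 19.3 nM × 8.99 × 10⁶ = 1.74 × 10⁸ nM = 0.174 M.

0.174 M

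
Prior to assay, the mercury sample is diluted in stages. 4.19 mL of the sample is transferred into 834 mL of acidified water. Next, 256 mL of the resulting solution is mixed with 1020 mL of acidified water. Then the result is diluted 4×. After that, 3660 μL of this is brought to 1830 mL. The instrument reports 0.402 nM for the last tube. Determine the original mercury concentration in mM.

0.802 mM

Overall dilution factor = 200.0 × 4.984 × 4 × 500 = 1.99 × 10⁶.
Original = 0.402 nM × 1.99 × 10⁶ = 8.02 × 10⁵ nM = 0.802 mM.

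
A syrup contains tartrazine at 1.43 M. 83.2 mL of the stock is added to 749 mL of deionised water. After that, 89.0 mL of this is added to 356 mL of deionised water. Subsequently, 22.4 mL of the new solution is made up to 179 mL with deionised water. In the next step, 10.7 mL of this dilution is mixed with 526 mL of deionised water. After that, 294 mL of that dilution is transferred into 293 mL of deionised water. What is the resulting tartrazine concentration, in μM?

Overall dilution factor = 10.00 × 5 × 7.991 × 50.16 × 1.997 = 4.00 × 10⁴.
1.43 M / 4.00 × 10⁴ = 3.57 × 10⁻⁵ M = 35.7 μM.

35.7 μM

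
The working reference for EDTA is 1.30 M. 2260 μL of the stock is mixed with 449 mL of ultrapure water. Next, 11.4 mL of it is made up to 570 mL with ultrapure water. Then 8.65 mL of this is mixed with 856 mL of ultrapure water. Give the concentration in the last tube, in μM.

Overall dilution factor = 199.7 × 50 × 99.96 = 9.98 × 10⁵.
1.30 M / 9.98 × 10⁵ = 1.30 × 10⁻⁶ M = 1.30 μM.

1.30 μM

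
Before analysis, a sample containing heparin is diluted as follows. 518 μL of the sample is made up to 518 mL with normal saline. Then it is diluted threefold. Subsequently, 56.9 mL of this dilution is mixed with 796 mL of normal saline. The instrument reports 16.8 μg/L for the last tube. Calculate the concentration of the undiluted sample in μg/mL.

755 μg/mL

Overall dilution factor = 1000 × 3 × 14.99 = 4.50 × 10⁴.
Original = 16.8 μg/L × 4.50 × 10⁴ = 7.55 × 10⁵ μg/L = 755 μg/mL.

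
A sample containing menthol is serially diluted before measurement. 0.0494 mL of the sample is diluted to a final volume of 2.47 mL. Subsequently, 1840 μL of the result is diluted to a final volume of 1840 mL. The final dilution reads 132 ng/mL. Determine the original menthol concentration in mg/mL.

Overall dilution factor = 50 × 1000 = 5.00 × 10⁴.
Original = 132 ng/mL × 5.00 × 10⁴ = 6.60 × 10⁶ ng/mL = 6.60 mg/mL.

6.60 mg/mL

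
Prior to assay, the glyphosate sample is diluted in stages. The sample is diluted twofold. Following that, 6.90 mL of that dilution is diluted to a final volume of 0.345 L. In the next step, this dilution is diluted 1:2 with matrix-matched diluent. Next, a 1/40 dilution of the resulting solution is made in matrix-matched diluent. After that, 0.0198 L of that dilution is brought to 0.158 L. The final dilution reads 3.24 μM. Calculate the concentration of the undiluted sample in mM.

207 mM

Overall dilution factor = 2 × 50 × 2 × 40 × 7.980 = 6.38 × 10⁴.
Original = 3.24 μM × 6.38 × 10⁴ = 2.07 × 10⁵ μM = 207 mM.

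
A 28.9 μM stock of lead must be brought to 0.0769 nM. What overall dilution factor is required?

3.76 × 10⁵

Factor = C₀/C_target = 28.9 μM / 0.0769 nM = 3.76 × 10⁵.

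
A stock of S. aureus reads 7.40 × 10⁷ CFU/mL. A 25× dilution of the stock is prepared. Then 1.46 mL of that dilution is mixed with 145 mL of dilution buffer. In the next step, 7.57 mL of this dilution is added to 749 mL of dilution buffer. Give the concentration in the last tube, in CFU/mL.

295 CFU/mL

Overall dilution factor = 25 × 100.3 × 99.94 = 2.51 × 10⁵.
7.40 × 10⁷ CFU/mL / 2.51 × 10⁵ = 295 CFU/mL.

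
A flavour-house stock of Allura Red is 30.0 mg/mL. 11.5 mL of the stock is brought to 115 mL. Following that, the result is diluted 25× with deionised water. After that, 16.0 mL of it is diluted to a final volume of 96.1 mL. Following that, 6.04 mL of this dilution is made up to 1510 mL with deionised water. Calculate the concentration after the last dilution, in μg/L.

Overall dilution factor = 10 × 25 × 6.006 × 250 = 3.75 × 10⁵.
30.0 mg/mL / 3.75 × 10⁵ = 7.99 × 10⁻⁵ mg/mL = 79.9 μg/L.

79.9 μg/L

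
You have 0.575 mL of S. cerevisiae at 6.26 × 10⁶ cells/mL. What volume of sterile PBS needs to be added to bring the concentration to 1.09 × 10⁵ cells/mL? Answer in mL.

V₂ = C₁V₁/C₂ = 6.26 × 10⁶ × 0.575 / 1.09 × 10⁵ = 33.0 mL.
Diluent to add = V₂ − V₁ = 33.0 − 0.575 = 32.4 mL.

32.4 mL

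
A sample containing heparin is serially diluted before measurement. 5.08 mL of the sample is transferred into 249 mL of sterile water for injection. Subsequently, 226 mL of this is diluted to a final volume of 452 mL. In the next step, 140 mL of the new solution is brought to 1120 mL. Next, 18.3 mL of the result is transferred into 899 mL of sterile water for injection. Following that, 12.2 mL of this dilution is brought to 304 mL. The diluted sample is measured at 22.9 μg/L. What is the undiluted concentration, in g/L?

22.9 g/L

Overall dilution factor = 50.02 × 2 × 8 × 50.13 × 24.92 = 10.00 × 10⁵.
Original = 22.9 μg/L × 10.00 × 10⁵ = 2.29 × 10⁷ μg/L = 22.9 g/L.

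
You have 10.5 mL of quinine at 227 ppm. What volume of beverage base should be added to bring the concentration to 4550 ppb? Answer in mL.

513 mL

4550 ppb = 4.55 ppm.
V₂ = C₁V₁/C₂ = 227 × 10.5 / 4.55 = 524 mL.
Diluent to add = V₂ − V₁ = 524 − 10.5 = 513 mL.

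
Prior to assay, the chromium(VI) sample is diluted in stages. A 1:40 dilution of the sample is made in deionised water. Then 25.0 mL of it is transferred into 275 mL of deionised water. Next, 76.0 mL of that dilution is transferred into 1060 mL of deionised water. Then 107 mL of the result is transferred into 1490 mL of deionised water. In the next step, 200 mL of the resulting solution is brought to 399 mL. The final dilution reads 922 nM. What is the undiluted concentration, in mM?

Overall dilution factor = 40 × 12 × 14.95 × 14.93 × 1.995 = 2.14 × 10⁵.
Original = 922 nM × 2.14 × 10⁵ = 1.97 × 10⁸ nM = 197 mM.

197 mM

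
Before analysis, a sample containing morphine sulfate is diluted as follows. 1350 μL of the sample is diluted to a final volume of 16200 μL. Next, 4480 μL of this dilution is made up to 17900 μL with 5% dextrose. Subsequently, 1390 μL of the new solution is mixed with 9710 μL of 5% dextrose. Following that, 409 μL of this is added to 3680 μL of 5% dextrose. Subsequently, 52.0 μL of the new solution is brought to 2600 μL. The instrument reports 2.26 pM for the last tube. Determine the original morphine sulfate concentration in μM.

Overall dilution factor = 12 × 3.996 × 7.986 × 9.998 × 50 = 1.91 × 10⁵.
Original = 2.26 pM × 1.91 × 10⁵ = 4.33 × 10⁵ pM = 0.433 μM.

0.433 μM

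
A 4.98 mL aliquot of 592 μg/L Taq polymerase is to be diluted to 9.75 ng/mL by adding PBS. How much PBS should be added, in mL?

297 mL

9.75 ng/mL = 9.75 μg/L.
V₂ = C₁V₁/C₂ = 592 × 4.98 / 9.75 = 302 mL.
Diluent to add = V₂ − V₁ = 302 − 4.98 = 297 mL.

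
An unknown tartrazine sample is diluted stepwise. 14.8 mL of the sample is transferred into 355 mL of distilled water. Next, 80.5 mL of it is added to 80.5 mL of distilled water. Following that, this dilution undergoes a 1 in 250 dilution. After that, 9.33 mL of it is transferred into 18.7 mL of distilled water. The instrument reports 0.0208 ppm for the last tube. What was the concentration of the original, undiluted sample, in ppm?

781 ppm

Overall dilution factor = 24.99 × 2 × 250 × 3.004 = 3.75 × 10⁴.
Original = 0.0208 ppm × 3.75 × 10⁴ = 781 ppm.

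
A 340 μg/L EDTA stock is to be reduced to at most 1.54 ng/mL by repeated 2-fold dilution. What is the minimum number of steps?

Need 2ⁿ ≥ 221, so n ≥ log(221)/log(2) = 7.79.
Minimum whole steps: n = 8.

8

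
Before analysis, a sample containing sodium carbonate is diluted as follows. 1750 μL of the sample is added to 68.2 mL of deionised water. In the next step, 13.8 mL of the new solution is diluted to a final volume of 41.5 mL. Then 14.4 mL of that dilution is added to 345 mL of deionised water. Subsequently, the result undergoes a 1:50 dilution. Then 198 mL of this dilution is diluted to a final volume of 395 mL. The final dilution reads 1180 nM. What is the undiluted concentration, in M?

Overall dilution factor = 39.97 × 3.007 × 24.96 × 50 × 1.995 = 2.99 × 10⁵.
Original = 1180 nM × 2.99 × 10⁵ = 3.53 × 10⁸ nM = 0.353 M.

0.353 M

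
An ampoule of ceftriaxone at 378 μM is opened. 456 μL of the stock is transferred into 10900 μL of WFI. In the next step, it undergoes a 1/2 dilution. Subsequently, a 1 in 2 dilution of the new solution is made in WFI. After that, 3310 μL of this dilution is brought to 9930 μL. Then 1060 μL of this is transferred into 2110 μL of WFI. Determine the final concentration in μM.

Overall dilution factor = 24.90 × 2 × 2 × 3 × 2.991 = 894.
378 μM / 894 = 0.423 μM.

0.423 μM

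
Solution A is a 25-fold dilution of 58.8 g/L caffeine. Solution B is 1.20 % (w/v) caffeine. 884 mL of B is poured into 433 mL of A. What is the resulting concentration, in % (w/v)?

0.883 % (w/v)

C_A = 58.8 g/L / 25 = 2.35 g/L.
C_B = 1.20 % (w/v) = 12.0 g/L.
C_mix = (C_A·V_A + C_B·V_B)/(V_A + V_B) = (2.35×433 + 12.0×884) / 1317 = 8.83 g/L = 0.883 % (w/v).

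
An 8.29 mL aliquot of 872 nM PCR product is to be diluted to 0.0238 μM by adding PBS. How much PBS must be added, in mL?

0.0238 μM = 23.8 nM.
V₂ = C₁V₁/C₂ = 872 × 8.29 / 23.8 = 304 mL.
Diluent to add = V₂ − V₁ = 304 − 8.29 = 295 mL.

295 mL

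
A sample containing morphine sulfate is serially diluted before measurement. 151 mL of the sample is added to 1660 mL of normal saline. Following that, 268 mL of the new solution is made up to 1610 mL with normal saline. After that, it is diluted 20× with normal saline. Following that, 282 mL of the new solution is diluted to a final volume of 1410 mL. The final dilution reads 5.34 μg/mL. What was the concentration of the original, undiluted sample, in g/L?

38.5 g/L

Overall dilution factor = 11.99 × 6.007 × 20 × 5 = 7205.
Original = 5.34 μg/mL × 7205 = 3.85 × 10⁴ μg/mL = 38.5 g/L.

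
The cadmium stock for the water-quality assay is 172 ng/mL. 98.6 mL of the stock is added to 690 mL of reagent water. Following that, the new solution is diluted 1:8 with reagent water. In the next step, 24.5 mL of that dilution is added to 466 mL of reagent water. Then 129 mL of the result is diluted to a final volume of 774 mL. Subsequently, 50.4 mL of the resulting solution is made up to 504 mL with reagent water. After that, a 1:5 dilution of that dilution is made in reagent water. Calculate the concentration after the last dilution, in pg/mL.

0.448 pg/mL

Overall dilution factor = 7.998 × 8 × 20.02 × 6 × 10 × 5 = 3.84 × 10⁵.
172 ng/mL / 3.84 × 10⁵ = 4.48 × 10⁻⁴ ng/mL = 0.448 pg/mL.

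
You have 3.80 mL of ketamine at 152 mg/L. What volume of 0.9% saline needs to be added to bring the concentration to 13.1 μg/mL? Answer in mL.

13.1 μg/mL = 13.1 mg/L.
V₂ = C₁V₁/C₂ = 152 × 3.80 / 13.1 = 44.1 mL.
Diluent to add = V₂ − V₁ = 44.1 − 3.80 = 40.3 mL.

40.3 mL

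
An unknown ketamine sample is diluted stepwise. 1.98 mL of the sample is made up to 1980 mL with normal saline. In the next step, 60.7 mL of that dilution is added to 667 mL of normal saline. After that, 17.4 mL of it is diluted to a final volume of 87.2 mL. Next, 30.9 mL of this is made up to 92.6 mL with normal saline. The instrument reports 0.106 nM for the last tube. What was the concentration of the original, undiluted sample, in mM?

Overall dilution factor = 1000 × 11.99 × 5.011 × 2.997 = 1.80 × 10⁵.
Original = 0.106 nM × 1.80 × 10⁵ = 1.91 × 10⁴ nM = 0.0191 mM.

0.0191 mM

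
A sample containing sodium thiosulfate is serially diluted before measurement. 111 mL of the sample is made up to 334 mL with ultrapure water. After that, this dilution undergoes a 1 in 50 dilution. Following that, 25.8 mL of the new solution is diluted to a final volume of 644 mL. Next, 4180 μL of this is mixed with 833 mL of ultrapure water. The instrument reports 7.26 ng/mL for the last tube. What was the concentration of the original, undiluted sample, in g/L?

Overall dilution factor = 3.009 × 50 × 24.96 × 200.3 = 7.52 × 10⁵.
Original = 7.26 ng/mL × 7.52 × 10⁵ = 5.46 × 10⁶ ng/mL = 5.46 g/L.

5.46 g/L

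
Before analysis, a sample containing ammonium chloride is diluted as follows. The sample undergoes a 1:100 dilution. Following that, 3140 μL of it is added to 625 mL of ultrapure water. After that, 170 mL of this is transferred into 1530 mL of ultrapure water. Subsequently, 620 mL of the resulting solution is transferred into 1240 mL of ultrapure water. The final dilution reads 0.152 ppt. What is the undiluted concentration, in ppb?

Overall dilution factor = 100 × 200.0 × 10 × 3 = 6.00 × 10⁵.
Original = 0.152 ppt × 6.00 × 10⁵ = 9.12 × 10⁴ ppt = 91.2 ppb.

91.2 ppb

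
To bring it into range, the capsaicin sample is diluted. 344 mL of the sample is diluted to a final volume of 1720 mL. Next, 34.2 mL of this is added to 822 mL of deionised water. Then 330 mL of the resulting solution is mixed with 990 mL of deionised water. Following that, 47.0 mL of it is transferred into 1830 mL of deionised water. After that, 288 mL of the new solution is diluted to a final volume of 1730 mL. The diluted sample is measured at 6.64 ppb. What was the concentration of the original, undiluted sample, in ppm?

Overall dilution factor = 5 × 25.04 × 4 × 39.94 × 6.007 = 1.20 × 10⁵.
Original = 6.64 ppb × 1.20 × 10⁵ = 7.98 × 10⁵ ppb = 798 ppm.

798 ppm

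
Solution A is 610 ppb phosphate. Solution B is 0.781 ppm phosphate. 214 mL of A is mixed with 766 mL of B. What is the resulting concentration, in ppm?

C_B = 0.781 ppm = 781 ppb.
C_mix = (C_A·V_A + C_B·V_B)/(V_A + V_B) = (610×214 + 781×766) / 980.0 = 744 ppb = 0.744 ppm.

0.744 ppm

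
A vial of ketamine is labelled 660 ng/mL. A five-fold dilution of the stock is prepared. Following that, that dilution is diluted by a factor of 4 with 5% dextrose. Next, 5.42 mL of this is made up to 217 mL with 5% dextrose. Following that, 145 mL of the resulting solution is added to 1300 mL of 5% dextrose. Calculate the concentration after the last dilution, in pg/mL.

82.7 pg/mL

Overall dilution factor = 5 × 4 × 40.04 × 9.966 = 7980.
660 ng/mL / 7980 = 0.0827 ng/mL = 82.7 pg/mL.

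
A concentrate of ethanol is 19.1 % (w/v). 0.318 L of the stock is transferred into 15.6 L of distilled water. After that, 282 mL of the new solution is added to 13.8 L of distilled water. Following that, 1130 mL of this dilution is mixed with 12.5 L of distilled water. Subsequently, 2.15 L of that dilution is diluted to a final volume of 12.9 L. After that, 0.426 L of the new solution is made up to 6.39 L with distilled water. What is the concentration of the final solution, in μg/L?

Overall dilution factor = 50.06 × 49.94 × 12.06 × 6 × 15 = 2.71 × 10⁶.
19.1 % (w/v) / 2.71 × 10⁶ = 7.04 × 10⁻⁶ % (w/v) = 70.4 μg/L.

70.4 μg/L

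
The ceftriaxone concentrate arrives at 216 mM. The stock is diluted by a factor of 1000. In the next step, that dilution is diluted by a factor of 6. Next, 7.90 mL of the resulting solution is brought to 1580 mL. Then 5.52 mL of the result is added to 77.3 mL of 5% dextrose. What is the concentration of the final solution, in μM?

0.0120 μM

Overall dilution factor = 1000 × 6 × 200 × 15.00 = 1.80 × 10⁷.
216 mM / 1.80 × 10⁷ = 1.20 × 10⁻⁵ mM = 0.0120 μM.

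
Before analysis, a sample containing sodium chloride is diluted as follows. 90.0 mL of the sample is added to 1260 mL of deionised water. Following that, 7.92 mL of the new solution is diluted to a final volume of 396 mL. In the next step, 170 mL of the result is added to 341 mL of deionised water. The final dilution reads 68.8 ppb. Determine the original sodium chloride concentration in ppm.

155 ppm

Overall dilution factor = 15 × 50 × 3.006 = 2254.
Original = 68.8 ppb × 2254 = 1.55 × 10⁵ ppb = 155 ppm.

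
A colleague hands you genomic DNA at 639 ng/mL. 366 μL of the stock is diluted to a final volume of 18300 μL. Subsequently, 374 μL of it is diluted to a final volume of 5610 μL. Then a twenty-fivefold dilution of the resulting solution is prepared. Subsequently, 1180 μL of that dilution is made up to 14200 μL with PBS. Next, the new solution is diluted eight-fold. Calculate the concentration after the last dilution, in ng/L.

Overall dilution factor = 50 × 15 × 25 × 12.03 × 8 = 1.81 × 10⁶.
639 ng/mL / 1.81 × 10⁶ = 3.54 × 10⁻⁴ ng/mL = 0.354 ng/L.

0.354 ng/L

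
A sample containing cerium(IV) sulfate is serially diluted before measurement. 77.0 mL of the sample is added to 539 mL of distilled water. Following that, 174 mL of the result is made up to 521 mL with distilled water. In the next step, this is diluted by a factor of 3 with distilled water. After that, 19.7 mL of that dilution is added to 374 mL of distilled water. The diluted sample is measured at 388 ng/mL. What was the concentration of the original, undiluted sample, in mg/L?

Overall dilution factor = 8 × 2.994 × 3 × 19.98 = 1436.
Original = 388 ng/mL × 1436 = 5.57 × 10⁵ ng/mL = 557 mg/L.

557 mg/L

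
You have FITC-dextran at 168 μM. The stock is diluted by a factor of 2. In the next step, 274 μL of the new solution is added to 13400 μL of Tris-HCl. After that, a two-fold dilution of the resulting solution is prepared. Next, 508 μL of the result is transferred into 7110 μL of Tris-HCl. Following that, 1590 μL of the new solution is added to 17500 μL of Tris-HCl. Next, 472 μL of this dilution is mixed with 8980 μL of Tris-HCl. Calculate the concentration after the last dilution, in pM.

233 pM

Overall dilution factor = 2 × 49.91 × 2 × 15.00 × 12.01 × 20.03 = 7.20 × 10⁵.
168 μM / 7.20 × 10⁵ = 2.33 × 10⁻⁴ μM = 233 pM.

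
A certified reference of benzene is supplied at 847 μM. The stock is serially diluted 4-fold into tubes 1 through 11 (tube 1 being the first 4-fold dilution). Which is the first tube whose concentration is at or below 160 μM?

tube 2

Tube n has concentration 847 μM / 4ⁿ.
Need 4ⁿ ≥ 847 μM / 160 μM = 5.29, so n ≥ 1.20.
First such tube: n = 2.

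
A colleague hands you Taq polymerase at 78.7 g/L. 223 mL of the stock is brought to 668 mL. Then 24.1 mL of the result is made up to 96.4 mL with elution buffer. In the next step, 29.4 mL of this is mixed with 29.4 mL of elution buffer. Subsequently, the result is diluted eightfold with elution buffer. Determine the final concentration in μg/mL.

Overall dilution factor = 2.996 × 4 × 2 × 8 = 192.
78.7 g/L / 192 = 0.411 g/L = 411 μg/mL.

411 μg/mL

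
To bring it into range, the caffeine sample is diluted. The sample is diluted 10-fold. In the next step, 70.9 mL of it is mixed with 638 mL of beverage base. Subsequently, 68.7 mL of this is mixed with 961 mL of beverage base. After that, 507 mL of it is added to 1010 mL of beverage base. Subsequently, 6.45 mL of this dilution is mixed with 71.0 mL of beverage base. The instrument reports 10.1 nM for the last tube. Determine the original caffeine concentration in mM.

Overall dilution factor = 10 × 9.999 × 14.99 × 2.992 × 12.01 = 5.38 × 10⁴.
Original = 10.1 nM × 5.38 × 10⁴ = 5.44 × 10⁵ nM = 0.544 mM.

0.544 mM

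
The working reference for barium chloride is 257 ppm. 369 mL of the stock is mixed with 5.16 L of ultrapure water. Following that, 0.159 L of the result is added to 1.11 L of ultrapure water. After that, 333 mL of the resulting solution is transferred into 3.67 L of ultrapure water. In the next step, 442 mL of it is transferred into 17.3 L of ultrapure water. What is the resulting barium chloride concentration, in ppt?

4450 ppt

Overall dilution factor = 14.98 × 7.981 × 12.02 × 40.14 = 5.77 × 10⁴.
257 ppm / 5.77 × 10⁴ = 4.45 × 10⁻³ ppm = 4450 ppt.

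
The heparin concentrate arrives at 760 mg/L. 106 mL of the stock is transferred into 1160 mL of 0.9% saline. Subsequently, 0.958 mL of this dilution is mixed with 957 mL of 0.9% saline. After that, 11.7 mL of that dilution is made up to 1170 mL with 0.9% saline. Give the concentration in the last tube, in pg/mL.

Overall dilution factor = 11.94 × 1000.0 × 100 = 1.19 × 10⁶.
760 mg/L / 1.19 × 10⁶ = 6.36 × 10⁻⁴ mg/L = 636 pg/mL.

636 pg/mL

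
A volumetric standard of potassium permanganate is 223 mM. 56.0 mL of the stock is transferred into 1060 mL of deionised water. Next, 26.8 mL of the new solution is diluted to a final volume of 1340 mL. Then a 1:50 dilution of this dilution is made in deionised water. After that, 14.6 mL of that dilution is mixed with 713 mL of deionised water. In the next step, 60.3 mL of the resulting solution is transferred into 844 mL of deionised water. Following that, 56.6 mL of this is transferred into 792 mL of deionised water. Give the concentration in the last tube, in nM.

0.399 nM

Overall dilution factor = 19.93 × 50 × 50 × 49.84 × 15.00 × 14.99 = 5.58 × 10⁸.
223 mM / 5.58 × 10⁸ = 3.99 × 10⁻⁷ mM = 0.399 nM.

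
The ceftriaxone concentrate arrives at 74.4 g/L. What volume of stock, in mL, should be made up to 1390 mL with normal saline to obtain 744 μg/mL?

744 μg/mL = 0.744 g/L.
V₁ = C₂V₂/C₁ = 0.744 × 1390 / 74.4 = 13.9 mL.

13.9 mL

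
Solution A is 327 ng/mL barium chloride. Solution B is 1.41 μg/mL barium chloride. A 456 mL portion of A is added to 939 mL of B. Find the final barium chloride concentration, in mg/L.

1.06 mg/L

C_B = 1.41 μg/mL = 1410 ng/mL.
C_mix = (C_A·V_A + C_B·V_B)/(V_A + V_B) = (327×456 + 1410×939) / 1395 = 1056 ng/mL = 1.06 mg/L.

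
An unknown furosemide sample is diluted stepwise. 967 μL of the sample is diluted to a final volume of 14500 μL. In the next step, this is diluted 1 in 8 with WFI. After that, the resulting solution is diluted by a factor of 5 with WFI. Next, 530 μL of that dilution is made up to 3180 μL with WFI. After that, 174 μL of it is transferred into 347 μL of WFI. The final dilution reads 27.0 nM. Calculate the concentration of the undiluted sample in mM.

Overall dilution factor = 14.99 × 8 × 5 × 6 × 2.994 = 1.08 × 10⁴.
Original = 27.0 nM × 1.08 × 10⁴ = 2.91 × 10⁵ nM = 0.291 mM.

0.291 mM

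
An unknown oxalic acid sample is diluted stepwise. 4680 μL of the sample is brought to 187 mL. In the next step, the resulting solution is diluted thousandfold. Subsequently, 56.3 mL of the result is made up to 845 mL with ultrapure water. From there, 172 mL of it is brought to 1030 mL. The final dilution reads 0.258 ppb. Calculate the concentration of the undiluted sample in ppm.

Overall dilution factor = 39.96 × 1000 × 15.01 × 5.988 = 3.59 × 10⁶.
Original = 0.258 ppb × 3.59 × 10⁶ = 9.27 × 10⁵ ppb = 927 ppm.

927 ppm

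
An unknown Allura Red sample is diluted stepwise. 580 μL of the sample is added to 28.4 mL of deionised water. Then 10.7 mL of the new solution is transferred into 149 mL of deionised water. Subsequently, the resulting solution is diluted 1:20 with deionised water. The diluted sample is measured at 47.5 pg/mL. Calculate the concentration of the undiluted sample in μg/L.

Overall dilution factor = 49.97 × 14.93 × 20 = 1.49 × 10⁴.
Original = 47.5 pg/mL × 1.49 × 10⁴ = 7.08 × 10⁵ pg/mL = 708 μg/L.

708 μg/L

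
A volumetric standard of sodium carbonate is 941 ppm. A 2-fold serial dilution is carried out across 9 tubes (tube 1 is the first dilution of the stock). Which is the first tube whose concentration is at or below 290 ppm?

tube 2

Tube n has concentration 941 ppm / 2ⁿ.
Need 2ⁿ ≥ 941 ppm / 290 ppm = 3.24, so n ≥ 1.70.
First such tube: n = 2.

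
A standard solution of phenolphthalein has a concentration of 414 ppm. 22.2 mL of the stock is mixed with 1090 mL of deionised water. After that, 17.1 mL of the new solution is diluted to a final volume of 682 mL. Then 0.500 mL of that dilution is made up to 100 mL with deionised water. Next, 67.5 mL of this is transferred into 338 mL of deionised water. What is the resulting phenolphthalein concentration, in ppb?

0.172 ppb

Overall dilution factor = 50.10 × 39.88 × 200 × 6.007 = 2.40 × 10⁶.
414 ppm / 2.40 × 10⁶ = 1.72 × 10⁻⁴ ppm = 0.172 ppb.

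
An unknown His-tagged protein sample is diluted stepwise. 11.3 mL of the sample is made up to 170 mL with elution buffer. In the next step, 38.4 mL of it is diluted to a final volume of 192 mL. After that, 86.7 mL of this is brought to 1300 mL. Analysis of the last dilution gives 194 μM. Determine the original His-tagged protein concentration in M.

Overall dilution factor = 15.04 × 5 × 14.99 = 1128.
Original = 194 μM × 1128 = 2.19 × 10⁵ μM = 0.219 M.

0.219 M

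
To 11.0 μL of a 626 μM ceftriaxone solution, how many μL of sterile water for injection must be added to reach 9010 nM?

9010 nM = 9.01 μM.
V₂ = C₁V₁/C₂ = 626 × 11.0 / 9.01 = 764 μL.
Diluent to add = V₂ − V₁ = 764 − 11.0 = 753 μL.

753 μL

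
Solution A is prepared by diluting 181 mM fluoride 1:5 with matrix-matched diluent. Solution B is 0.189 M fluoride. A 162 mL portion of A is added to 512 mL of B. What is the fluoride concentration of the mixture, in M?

C_A = 181 mM / 5 = 36.2 mM.
C_B = 0.189 M = 189 mM.
C_mix = (C_A·V_A + C_B·V_B)/(V_A + V_B) = (36.2×162 + 189×512) / 674.0 = 152 mM = 0.152 M.

0.152 M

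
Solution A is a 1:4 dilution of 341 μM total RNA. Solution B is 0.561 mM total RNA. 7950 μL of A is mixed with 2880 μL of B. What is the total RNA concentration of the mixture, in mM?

0.212 mM

C_A = 341 μM / 4 = 85.2 μM.
C_B = 0.561 mM = 561 μM.
C_mix = (C_A·V_A + C_B·V_B)/(V_A + V_B) = (85.2×7950 + 561×2880) / 10830 = 212 μM = 0.212 mM.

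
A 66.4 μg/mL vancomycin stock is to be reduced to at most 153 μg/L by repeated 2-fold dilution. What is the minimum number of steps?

9

Need 2ⁿ ≥ 434, so n ≥ log(434)/log(2) = 8.76.
Minimum whole steps: n = 9.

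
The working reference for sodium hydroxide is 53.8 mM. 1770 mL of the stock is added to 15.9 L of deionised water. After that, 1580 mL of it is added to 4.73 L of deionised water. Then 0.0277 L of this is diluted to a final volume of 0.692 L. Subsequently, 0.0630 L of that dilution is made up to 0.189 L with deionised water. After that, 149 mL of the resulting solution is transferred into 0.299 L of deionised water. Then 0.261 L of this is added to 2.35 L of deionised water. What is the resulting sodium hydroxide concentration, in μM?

Overall dilution factor = 9.983 × 3.994 × 24.98 × 3 × 3.007 × 10.00 = 8.99 × 10⁴.
53.8 mM / 8.99 × 10⁴ = 5.99 × 10⁻⁴ mM = 0.599 μM.

0.599 μM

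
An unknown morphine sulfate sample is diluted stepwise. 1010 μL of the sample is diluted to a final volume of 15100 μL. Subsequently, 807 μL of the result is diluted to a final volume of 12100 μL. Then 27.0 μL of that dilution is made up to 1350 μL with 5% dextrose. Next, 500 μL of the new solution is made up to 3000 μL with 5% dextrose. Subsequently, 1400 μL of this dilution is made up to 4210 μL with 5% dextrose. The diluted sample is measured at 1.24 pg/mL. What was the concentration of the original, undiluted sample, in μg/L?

251 μg/L

Overall dilution factor = 14.95 × 14.99 × 50 × 6 × 3.007 = 2.02 × 10⁵.
Original = 1.24 pg/mL × 2.02 × 10⁵ = 2.51 × 10⁵ pg/mL = 251 μg/L.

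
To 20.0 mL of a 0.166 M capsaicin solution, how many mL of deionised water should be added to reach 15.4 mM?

15.4 mM = 0.0154 M.
V₂ = C₁V₁/C₂ = 0.166 × 20.0 / 0.0154 = 216 mL.
Diluent to add = V₂ − V₁ = 216 − 20.0 = 196 mL.

196 mL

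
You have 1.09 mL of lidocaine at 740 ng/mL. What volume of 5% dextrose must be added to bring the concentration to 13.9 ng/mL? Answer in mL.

V₂ = C₁V₁/C₂ = 740 × 1.09 / 13.9 = 58.0 mL.
Diluent to add = V₂ − V₁ = 58.0 − 1.09 = 56.9 mL.

56.9 mL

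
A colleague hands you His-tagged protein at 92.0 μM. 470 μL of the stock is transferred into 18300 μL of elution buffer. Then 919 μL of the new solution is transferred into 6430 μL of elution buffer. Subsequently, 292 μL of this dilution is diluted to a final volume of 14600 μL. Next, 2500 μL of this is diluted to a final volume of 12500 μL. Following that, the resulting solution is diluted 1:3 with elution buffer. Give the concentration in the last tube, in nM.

Overall dilution factor = 39.94 × 7.997 × 50 × 5 × 3 = 2.40 × 10⁵.
92.0 μM / 2.40 × 10⁵ = 3.84 × 10⁻⁴ μM = 0.384 nM.

0.384 nM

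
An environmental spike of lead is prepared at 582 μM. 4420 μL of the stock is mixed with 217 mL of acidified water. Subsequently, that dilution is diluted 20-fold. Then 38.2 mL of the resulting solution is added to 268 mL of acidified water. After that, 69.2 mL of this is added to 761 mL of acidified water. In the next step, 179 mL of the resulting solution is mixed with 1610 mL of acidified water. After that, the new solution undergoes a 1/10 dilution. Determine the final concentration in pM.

60.4 pM

Overall dilution factor = 50.10 × 20 × 8.016 × 12.00 × 9.994 × 10 = 9.63 × 10⁶.
582 μM / 9.63 × 10⁶ = 6.04 × 10⁻⁵ μM = 60.4 pM.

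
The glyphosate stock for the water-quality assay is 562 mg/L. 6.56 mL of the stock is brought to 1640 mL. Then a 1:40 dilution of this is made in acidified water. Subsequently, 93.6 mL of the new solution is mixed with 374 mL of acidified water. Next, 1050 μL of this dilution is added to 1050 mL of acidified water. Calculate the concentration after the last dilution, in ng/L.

11.2 ng/L

Overall dilution factor = 250 × 40 × 4.996 × 1001 = 5.00 × 10⁷.
562 mg/L / 5.00 × 10⁷ = 1.12 × 10⁻⁵ mg/L = 11.2 ng/L.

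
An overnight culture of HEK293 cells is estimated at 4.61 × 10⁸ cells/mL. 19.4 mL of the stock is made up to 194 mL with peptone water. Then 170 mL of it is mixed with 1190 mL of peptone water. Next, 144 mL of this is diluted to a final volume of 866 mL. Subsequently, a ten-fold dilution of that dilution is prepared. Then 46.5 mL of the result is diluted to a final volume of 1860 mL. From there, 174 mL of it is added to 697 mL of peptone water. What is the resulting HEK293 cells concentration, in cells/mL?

479 cells/mL

Overall dilution factor = 10 × 8 × 6.014 × 10 × 40 × 5.006 = 9.63 × 10⁵.
4.61 × 10⁸ cells/mL / 9.63 × 10⁵ = 479 cells/mL.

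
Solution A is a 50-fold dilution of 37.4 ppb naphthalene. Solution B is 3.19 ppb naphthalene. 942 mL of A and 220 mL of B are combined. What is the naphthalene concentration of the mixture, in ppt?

1210 ppt

C_A = 37.4 ppb / 50 = 0.748 ppb.
C_mix = (C_A·V_A + C_B·V_B)/(V_A + V_B) = (0.748×942 + 3.19×220) / 1162 = 1.21 ppb = 1210 ppt.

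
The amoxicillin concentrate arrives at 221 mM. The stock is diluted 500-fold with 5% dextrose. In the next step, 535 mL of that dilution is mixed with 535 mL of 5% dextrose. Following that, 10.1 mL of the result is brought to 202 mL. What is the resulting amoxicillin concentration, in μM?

11.1 μM

Overall dilution factor = 500 × 2 × 20 = 2.00 × 10⁴.
221 mM / 2.00 × 10⁴ = 0.0111 mM = 11.1 μM.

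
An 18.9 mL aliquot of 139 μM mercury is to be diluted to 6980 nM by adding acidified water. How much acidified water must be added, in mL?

6980 nM = 6.98 μM.
V₂ = C₁V₁/C₂ = 139 × 18.9 / 6.98 = 376 mL.
Diluent to add = V₂ − V₁ = 376 − 18.9 = 357 mL.

357 mL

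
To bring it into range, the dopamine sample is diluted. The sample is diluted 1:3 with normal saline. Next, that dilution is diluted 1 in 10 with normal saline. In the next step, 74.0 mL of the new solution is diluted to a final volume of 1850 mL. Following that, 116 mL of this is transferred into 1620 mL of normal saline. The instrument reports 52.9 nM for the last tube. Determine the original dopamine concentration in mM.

0.594 mM

Overall dilution factor = 3 × 10 × 25 × 14.97 = 1.12 × 10⁴.
Original = 52.9 nM × 1.12 × 10⁴ = 5.94 × 10⁵ nM = 0.594 mM.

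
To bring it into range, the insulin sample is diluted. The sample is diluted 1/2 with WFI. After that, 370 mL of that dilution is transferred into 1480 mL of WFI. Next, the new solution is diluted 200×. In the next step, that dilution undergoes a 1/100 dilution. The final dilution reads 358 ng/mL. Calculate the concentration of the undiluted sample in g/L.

71.6 g/L

Overall dilution factor = 2 × 5 × 200 × 100 = 2.00 × 10⁵.
Original = 358 ng/mL × 2.00 × 10⁵ = 7.16 × 10⁷ ng/mL = 71.6 g/L.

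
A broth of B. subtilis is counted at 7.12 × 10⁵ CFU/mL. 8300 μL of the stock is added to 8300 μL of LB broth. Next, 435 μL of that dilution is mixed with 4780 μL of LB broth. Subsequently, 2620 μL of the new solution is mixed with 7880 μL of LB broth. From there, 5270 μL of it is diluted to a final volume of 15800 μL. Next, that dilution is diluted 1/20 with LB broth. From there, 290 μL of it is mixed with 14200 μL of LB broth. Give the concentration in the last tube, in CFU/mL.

Overall dilution factor = 2 × 11.99 × 4.008 × 2.998 × 20 × 49.97 = 2.88 × 10⁵.
7.12 × 10⁵ CFU/mL / 2.88 × 10⁵ = 2.47 CFU/mL.

2.47 CFU/mL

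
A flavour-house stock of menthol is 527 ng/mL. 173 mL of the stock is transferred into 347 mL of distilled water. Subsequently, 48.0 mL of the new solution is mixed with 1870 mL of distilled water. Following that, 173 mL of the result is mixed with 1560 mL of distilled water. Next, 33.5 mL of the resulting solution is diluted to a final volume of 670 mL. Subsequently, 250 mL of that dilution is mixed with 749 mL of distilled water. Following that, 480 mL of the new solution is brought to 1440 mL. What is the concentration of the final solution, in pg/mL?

1.83 pg/mL

Overall dilution factor = 3.006 × 39.96 × 10.02 × 20 × 3.996 × 3 = 2.88 × 10⁵.
527 ng/mL / 2.88 × 10⁵ = 1.83 × 10⁻³ ng/mL = 1.83 pg/mL.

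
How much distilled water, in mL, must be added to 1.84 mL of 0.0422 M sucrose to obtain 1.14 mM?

66.3 mL

1.14 mM = 1.14 × 10⁻³ M.
V₂ = C₁V₁/C₂ = 0.0422 × 1.84 / 1.14 × 10⁻³ = 68.1 mL.
Diluent to add = V₂ − V₁ = 68.1 − 1.84 = 66.3 mL.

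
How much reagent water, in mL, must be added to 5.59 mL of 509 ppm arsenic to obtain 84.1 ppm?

V₂ = C₁V₁/C₂ = 509 × 5.59 / 84.1 = 33.8 mL.
Diluent to add = V₂ − V₁ = 33.8 − 5.59 = 28.2 mL.

28.2 mL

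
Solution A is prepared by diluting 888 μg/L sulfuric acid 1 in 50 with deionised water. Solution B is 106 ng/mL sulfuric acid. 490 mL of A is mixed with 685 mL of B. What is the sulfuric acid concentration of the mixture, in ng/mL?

69.2 ng/mL

C_A = 888 μg/L / 50 = 17.8 μg/L.
C_B = 106 ng/mL = 106 μg/L.
C_mix = (C_A·V_A + C_B·V_B)/(V_A + V_B) = (17.8×490 + 106×685) / 1175 = 69.2 μg/L = 69.2 ng/mL.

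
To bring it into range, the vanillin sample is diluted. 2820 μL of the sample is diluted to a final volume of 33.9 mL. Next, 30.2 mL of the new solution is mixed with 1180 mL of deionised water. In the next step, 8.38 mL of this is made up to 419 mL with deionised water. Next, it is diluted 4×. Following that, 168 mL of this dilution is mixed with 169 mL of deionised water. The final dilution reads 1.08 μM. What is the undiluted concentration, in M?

Overall dilution factor = 12.02 × 40.07 × 50 × 4 × 2.006 = 1.93 × 10⁵.
Original = 1.08 μM × 1.93 × 10⁵ = 2.09 × 10⁵ μM = 0.209 M.

0.209 M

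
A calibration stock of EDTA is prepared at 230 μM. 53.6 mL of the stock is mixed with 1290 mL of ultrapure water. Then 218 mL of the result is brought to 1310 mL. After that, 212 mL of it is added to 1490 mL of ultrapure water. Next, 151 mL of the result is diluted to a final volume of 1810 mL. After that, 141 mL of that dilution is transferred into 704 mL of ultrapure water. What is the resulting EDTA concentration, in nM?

Overall dilution factor = 25.07 × 6.009 × 8.028 × 11.99 × 5.993 = 8.69 × 10⁴.
230 μM / 8.69 × 10⁴ = 2.65 × 10⁻³ μM = 2.65 nM.

2.65 nM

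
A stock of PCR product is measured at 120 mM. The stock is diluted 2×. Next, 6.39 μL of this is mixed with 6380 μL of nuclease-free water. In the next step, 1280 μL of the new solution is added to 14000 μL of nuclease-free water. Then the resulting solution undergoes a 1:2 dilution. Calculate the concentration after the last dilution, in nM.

Overall dilution factor = 2 × 999.4 × 11.94 × 2 = 4.77 × 10⁴.
120 mM / 4.77 × 10⁴ = 2.51 × 10⁻³ mM = 2510 nM.

2510 nM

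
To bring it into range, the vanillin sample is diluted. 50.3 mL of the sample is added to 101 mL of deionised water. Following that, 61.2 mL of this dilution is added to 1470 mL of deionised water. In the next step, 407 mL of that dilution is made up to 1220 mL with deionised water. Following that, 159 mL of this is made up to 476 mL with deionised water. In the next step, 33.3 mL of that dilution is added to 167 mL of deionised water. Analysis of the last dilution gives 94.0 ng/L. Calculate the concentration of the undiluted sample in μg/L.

382 μg/L

Overall dilution factor = 3.008 × 25.02 × 2.998 × 2.994 × 6.015 = 4062.
Original = 94.0 ng/L × 4062 = 3.82 × 10⁵ ng/L = 382 μg/L.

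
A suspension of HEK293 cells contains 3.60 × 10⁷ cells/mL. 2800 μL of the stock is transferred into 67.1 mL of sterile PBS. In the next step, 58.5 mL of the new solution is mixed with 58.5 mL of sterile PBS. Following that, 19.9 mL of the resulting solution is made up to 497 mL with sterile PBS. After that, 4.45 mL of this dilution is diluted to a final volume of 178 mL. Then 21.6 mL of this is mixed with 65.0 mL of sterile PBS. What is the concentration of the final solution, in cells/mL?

Overall dilution factor = 24.96 × 2 × 24.97 × 40 × 4.009 = 2.00 × 10⁵.
3.60 × 10⁷ cells/mL / 2.00 × 10⁵ = 180 cells/mL.

180 cells/mL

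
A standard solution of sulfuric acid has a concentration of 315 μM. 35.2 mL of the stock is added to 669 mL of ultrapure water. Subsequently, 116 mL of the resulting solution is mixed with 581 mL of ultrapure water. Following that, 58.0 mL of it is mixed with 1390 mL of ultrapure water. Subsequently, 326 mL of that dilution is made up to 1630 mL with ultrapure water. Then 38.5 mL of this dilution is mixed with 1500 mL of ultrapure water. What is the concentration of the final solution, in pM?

Overall dilution factor = 20.01 × 6.009 × 24.97 × 5 × 39.96 = 6.00 × 10⁵.
315 μM / 6.00 × 10⁵ = 5.25 × 10⁻⁴ μM = 525 pM.

525 pM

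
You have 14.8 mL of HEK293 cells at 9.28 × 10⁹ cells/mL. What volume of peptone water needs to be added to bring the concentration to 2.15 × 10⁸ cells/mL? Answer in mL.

624 mL

V₂ = C₁V₁/C₂ = 9.28 × 10⁹ × 14.8 / 2.15 × 10⁸ = 639 mL.
Diluent to add = V₂ − V₁ = 639 − 14.8 = 624 mL.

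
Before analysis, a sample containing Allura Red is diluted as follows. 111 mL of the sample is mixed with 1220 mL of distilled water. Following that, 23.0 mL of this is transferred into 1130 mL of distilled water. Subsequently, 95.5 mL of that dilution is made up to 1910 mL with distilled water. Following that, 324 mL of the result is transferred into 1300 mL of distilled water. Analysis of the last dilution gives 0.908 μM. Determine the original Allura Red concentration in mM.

Overall dilution factor = 11.99 × 50.13 × 20 × 5.012 = 6.03 × 10⁴.
Original = 0.908 μM × 6.03 × 10⁴ = 5.47 × 10⁴ μM = 54.7 mM.

54.7 mM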